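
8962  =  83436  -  74474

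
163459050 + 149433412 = 312892462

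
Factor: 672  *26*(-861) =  - 2^6* 3^2*7^2*13^1 * 41^1 = - 15043392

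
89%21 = 5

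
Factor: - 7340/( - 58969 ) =2^2*5^1*109^ ( - 1 ) * 367^1*541^( - 1)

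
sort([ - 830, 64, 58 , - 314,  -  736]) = [ - 830, - 736,-314, 58 , 64] 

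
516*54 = 27864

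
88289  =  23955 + 64334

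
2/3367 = 2/3367 = 0.00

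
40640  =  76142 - 35502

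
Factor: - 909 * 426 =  - 387234 = - 2^1 * 3^3*71^1*101^1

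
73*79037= 5769701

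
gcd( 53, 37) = 1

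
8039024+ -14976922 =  - 6937898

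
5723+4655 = 10378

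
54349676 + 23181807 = 77531483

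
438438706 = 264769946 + 173668760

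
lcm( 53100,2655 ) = 53100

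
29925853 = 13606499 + 16319354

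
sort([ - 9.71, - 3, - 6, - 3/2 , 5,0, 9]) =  [ - 9.71 , - 6, - 3,  -  3/2,0 , 5 , 9]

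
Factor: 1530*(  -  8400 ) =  - 2^5*3^3*5^3*7^1*17^1 = - 12852000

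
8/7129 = 8/7129  =  0.00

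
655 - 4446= - 3791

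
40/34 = 20/17 = 1.18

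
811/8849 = 811/8849 = 0.09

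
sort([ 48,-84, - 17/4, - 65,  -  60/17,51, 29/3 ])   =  [ - 84 , - 65, - 17/4, - 60/17,29/3, 48  ,  51] 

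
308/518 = 22/37=   0.59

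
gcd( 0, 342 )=342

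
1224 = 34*36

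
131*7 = 917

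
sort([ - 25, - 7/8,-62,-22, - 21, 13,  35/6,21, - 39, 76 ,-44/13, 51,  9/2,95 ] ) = [-62, - 39,-25 , - 22,-21, - 44/13,-7/8 , 9/2, 35/6, 13,21,51 , 76, 95 ] 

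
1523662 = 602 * 2531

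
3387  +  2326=5713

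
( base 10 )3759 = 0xeaf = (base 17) D02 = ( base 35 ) 32E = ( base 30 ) 459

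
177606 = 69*2574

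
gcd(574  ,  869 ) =1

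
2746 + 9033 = 11779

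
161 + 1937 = 2098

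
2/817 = 2/817 = 0.00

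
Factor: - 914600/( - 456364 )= 2^1 * 5^2* 17^1*269^1*271^( - 1)*421^( - 1) = 228650/114091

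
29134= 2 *14567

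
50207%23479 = 3249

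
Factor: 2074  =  2^1 * 17^1*61^1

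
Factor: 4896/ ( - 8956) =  - 1224/2239= -  2^3*3^2*17^1*2239^( - 1) 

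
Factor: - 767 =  - 13^1*59^1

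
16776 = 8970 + 7806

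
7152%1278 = 762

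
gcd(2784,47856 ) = 48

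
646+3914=4560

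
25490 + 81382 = 106872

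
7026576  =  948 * 7412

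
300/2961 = 100/987 = 0.10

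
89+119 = 208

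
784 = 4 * 196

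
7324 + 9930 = 17254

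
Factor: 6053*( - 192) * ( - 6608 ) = 7679659008 = 2^10 * 3^1*7^1 * 59^1 * 6053^1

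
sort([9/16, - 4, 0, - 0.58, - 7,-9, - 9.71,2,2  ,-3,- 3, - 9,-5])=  [ - 9.71, - 9,-9 ,  -  7,- 5, - 4, - 3, - 3 ,-0.58 , 0, 9/16 , 2, 2]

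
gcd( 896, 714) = 14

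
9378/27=347 + 1/3  =  347.33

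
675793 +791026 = 1466819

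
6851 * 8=54808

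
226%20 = 6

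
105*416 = 43680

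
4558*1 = 4558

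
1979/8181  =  1979/8181  =  0.24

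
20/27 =20/27= 0.74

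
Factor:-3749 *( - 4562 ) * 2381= 2^1*23^1* 163^1 * 2281^1 * 2381^1 = 40722095378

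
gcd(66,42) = 6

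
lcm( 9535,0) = 0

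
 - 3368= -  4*842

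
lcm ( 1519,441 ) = 13671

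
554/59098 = 277/29549= 0.01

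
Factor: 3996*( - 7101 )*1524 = -43244408304 =-  2^4 * 3^7 * 37^1 * 127^1*263^1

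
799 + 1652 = 2451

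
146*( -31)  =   - 4526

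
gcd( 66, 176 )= 22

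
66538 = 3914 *17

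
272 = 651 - 379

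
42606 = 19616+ 22990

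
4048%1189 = 481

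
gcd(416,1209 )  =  13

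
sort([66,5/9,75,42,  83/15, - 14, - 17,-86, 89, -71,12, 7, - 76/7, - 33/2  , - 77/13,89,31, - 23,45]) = [ - 86,  -  71, - 23, - 17,-33/2,- 14, - 76/7,- 77/13,5/9,83/15, 7, 12,31,42, 45,  66,75,89,89]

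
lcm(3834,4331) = 233874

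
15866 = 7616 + 8250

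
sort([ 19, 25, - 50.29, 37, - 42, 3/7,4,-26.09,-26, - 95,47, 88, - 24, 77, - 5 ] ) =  [-95,-50.29,-42 ,-26.09, - 26,  -  24, - 5, 3/7, 4,19, 25 , 37, 47, 77, 88]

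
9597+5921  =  15518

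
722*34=24548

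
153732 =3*51244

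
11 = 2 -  -9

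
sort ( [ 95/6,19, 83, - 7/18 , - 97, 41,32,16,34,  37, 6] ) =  [ - 97, - 7/18, 6, 95/6, 16, 19, 32,34,37,41, 83] 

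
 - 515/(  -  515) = 1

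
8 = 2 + 6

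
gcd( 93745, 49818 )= 1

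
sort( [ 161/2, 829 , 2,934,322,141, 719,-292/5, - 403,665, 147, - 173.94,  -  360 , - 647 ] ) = [ - 647, - 403, - 360,  -  173.94,  -  292/5,2 , 161/2,141,147,322,665, 719,829, 934]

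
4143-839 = 3304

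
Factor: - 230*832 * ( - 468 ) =89556480  =  2^9*3^2*5^1*13^2*23^1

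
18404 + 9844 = 28248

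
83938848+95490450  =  179429298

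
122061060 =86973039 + 35088021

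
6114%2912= 290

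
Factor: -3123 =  - 3^2 * 347^1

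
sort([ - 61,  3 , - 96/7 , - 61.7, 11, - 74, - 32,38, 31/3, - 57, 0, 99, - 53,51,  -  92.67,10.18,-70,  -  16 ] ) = [  -  92.67, -74, - 70,  -  61.7, - 61, - 57, - 53, - 32, - 16,-96/7,0, 3, 10.18,  31/3, 11, 38, 51,99] 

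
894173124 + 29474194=923647318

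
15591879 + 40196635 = 55788514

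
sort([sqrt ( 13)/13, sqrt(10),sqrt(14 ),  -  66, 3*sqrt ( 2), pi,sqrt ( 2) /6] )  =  [ - 66, sqrt( 2) /6, sqrt(13 ) /13, pi, sqrt( 10), sqrt( 14), 3*  sqrt( 2 )] 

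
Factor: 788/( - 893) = -2^2*19^( - 1 )*47^( - 1)*197^1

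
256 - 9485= - 9229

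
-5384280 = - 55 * 97896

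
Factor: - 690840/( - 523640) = 3^2 *13^( - 1 ) * 53^( - 1)*101^1 = 909/689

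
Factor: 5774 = 2^1*2887^1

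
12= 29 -17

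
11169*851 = 9504819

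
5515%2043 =1429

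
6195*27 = 167265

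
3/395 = 3/395 = 0.01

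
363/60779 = 363/60779 =0.01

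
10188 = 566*18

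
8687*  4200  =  36485400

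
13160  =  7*1880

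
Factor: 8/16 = 2^( - 1) = 1/2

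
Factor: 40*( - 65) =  - 2^3 * 5^2 * 13^1=- 2600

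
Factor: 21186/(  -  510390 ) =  - 5^(-1)*11^1 * 53^(  -  1)  =  - 11/265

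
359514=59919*6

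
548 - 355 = 193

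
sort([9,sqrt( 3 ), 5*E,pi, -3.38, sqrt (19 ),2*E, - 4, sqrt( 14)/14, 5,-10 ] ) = [ - 10, - 4,-3.38, sqrt( 14 )/14,sqrt( 3), pi, sqrt( 19),5, 2*E, 9,  5*E ] 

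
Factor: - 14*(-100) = 1400 = 2^3*5^2  *  7^1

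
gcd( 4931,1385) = 1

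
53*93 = 4929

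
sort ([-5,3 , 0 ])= [ - 5,0, 3 ] 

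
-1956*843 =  - 1648908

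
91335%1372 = 783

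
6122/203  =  30 + 32/203 = 30.16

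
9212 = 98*94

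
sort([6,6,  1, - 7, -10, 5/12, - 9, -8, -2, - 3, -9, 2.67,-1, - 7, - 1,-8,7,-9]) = [ - 10, - 9,-9, - 9, - 8,-8, - 7, - 7,  -  3,  -  2, -1, - 1,5/12,1, 2.67 , 6,6,7]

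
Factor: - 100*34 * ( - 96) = 326400 =2^8*3^1 * 5^2 *17^1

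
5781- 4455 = 1326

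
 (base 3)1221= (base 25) 22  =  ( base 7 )103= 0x34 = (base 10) 52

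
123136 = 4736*26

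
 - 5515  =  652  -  6167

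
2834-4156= - 1322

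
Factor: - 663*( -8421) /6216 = 2^( - 3 ) *3^1*13^1* 17^1*37^( - 1)*401^1 = 265863/296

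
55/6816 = 55/6816 = 0.01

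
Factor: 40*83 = 2^3*5^1*83^1=3320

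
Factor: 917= 7^1*131^1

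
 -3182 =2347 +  - 5529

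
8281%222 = 67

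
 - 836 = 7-843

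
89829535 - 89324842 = 504693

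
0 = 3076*0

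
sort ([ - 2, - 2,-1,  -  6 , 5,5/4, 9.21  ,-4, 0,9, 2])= [ - 6, - 4,-2, - 2, - 1 , 0,5/4, 2,5, 9,9.21 ] 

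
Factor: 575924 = 2^2*143981^1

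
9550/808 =11 + 331/404= 11.82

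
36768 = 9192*4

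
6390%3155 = 80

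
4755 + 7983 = 12738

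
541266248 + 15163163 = 556429411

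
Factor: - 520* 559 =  - 290680= -  2^3*5^1 * 13^2 * 43^1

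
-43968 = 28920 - 72888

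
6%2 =0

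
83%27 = 2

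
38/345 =38/345  =  0.11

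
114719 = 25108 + 89611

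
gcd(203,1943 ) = 29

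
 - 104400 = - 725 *144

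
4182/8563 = 4182/8563 = 0.49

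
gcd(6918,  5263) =1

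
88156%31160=25836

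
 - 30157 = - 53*569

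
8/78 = 4/39 = 0.10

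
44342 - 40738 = 3604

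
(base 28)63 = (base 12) 123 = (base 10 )171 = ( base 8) 253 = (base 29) 5Q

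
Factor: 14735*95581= 5^1*7^1*421^1*95581^1 = 1408386035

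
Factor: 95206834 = 2^1*17^1*19^1 * 293^1 * 503^1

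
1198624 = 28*42808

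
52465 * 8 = 419720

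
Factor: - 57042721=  - 57042721^1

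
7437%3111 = 1215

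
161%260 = 161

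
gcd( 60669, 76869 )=81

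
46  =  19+27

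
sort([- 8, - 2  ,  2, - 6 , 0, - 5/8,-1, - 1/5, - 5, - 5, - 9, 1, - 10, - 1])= [  -  10,-9,-8 , - 6,-5, - 5, - 2, - 1,  -  1, - 5/8, -1/5 , 0 , 1,  2] 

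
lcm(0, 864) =0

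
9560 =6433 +3127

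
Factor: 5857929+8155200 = 3^1*13^1*359311^1 = 14013129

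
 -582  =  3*(  -  194) 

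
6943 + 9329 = 16272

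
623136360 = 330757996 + 292378364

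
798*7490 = 5977020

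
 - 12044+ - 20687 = - 32731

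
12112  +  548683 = 560795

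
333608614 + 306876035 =640484649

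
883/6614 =883/6614 = 0.13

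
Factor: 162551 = 53^1 * 3067^1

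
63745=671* 95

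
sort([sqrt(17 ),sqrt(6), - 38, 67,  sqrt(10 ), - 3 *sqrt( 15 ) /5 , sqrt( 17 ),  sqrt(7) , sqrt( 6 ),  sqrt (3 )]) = [ - 38 , - 3*sqrt( 15)/5, sqrt(3),  sqrt( 6), sqrt( 6 ),sqrt( 7), sqrt(10) , sqrt(17), sqrt ( 17 ), 67]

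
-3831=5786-9617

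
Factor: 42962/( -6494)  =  -17^ ( - 1 )*191^(-1)*21481^1 = -21481/3247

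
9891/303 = 3297/101 = 32.64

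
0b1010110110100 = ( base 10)5556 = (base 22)BAC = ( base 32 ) 5DK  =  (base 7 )22125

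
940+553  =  1493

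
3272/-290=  - 1636/145 =- 11.28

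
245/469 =35/67=0.52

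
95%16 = 15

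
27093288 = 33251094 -6157806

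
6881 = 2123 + 4758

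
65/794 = 65/794= 0.08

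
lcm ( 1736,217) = 1736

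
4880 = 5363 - 483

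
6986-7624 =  - 638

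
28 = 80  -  52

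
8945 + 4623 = 13568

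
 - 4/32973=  - 1 + 32969/32973 =-0.00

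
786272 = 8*98284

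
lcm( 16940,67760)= 67760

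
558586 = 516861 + 41725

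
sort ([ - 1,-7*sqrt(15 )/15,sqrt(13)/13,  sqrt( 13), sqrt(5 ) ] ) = [ - 7*sqrt(15)/15, - 1,sqrt (13 )/13, sqrt(5 ),sqrt(13)]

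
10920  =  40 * 273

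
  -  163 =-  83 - 80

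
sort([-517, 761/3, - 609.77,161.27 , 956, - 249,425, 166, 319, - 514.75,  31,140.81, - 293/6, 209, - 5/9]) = [ - 609.77, - 517, -514.75, - 249,-293/6, - 5/9,31,140.81,161.27 , 166,  209,  761/3 , 319 , 425, 956] 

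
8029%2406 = 811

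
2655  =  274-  - 2381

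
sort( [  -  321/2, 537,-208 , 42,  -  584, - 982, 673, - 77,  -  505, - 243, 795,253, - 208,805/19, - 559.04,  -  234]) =[  -  982, - 584 , - 559.04, - 505, -243, - 234 ,  -  208,-208, - 321/2,-77, 42, 805/19, 253,537,673, 795]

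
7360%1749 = 364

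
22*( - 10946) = - 240812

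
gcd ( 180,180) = 180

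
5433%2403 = 627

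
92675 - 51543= 41132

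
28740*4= 114960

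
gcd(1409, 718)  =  1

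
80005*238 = 19041190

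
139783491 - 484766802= - 344983311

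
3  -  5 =- 2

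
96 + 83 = 179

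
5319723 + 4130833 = 9450556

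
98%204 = 98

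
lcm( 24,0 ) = 0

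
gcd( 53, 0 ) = 53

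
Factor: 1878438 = 2^1*3^1*337^1*929^1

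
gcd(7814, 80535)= 1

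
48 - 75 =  - 27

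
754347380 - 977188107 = - 222840727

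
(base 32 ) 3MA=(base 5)110121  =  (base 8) 7312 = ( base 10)3786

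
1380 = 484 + 896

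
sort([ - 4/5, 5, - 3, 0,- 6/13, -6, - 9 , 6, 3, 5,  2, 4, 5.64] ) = [ - 9, - 6,-3, -4/5,-6/13,0,2, 3 , 4, 5, 5, 5.64, 6]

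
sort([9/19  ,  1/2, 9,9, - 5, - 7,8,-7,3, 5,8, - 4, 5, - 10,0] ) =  [ - 10, - 7,-7,-5, - 4,0, 9/19, 1/2, 3,5,  5, 8,8, 9,9] 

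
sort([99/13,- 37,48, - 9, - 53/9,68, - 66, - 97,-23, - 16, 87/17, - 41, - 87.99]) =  [ - 97, - 87.99, - 66 ,-41, - 37, - 23 , - 16, - 9, - 53/9 , 87/17, 99/13, 48, 68]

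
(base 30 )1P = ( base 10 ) 55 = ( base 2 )110111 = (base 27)21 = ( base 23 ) 29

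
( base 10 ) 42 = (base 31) 1B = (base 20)22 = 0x2a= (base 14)30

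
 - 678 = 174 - 852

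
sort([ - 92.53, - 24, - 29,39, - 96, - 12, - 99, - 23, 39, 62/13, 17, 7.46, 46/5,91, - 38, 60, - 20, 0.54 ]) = [ - 99, - 96, - 92.53 , - 38, - 29,  -  24,  -  23 , - 20, - 12,  0.54, 62/13, 7.46, 46/5,17,39,  39 , 60, 91 ] 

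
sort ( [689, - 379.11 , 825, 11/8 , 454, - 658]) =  [ - 658,  -  379.11, 11/8,454, 689, 825] 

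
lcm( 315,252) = 1260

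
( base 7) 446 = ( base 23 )A0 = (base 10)230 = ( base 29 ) 7r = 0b11100110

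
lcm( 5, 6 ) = 30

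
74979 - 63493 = 11486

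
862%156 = 82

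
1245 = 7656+  -  6411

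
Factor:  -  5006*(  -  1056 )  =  5286336 =2^6*3^1*11^1*2503^1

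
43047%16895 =9257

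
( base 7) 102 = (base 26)1p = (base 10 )51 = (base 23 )25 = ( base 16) 33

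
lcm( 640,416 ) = 8320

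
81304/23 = 81304/23 = 3534.96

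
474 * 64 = 30336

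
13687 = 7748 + 5939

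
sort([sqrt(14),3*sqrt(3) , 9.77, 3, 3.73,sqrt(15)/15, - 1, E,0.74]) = [ - 1,sqrt(15 ) /15, 0.74,  E, 3,3.73,sqrt(14 ),3*sqrt(3), 9.77] 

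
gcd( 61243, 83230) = 7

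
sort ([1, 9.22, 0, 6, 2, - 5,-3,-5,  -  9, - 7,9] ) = [-9, - 7,  -  5, - 5,-3, 0, 1, 2, 6, 9, 9.22]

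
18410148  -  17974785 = 435363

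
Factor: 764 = 2^2*191^1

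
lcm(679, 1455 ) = 10185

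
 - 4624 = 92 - 4716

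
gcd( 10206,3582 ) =18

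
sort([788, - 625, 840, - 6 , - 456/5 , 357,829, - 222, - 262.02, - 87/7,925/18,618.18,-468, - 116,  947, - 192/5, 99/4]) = [-625, - 468, -262.02,  -  222, - 116, - 456/5, - 192/5, - 87/7, - 6 , 99/4, 925/18,357, 618.18,788,  829,  840,947 ]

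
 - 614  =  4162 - 4776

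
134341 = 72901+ 61440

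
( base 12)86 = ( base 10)102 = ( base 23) 4A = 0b1100110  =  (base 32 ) 36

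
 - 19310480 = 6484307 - 25794787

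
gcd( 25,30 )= 5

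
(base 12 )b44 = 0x664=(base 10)1636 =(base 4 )121210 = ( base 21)3ej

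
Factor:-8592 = -2^4*3^1*179^1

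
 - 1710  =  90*(  -  19)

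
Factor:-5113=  - 5113^1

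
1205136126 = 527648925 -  - 677487201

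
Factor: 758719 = 13^1*58363^1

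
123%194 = 123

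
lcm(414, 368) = 3312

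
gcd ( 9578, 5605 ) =1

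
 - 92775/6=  - 15463 + 1/2= -15462.50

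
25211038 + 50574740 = 75785778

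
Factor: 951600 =2^4*3^1 * 5^2*13^1*61^1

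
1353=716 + 637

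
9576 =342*28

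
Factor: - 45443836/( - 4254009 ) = 2^2*3^( - 1 )*409^( - 1)*3467^( - 1)*11360959^1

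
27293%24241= 3052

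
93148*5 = 465740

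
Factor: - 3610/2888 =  - 5/4 = -2^( - 2)*5^1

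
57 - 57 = 0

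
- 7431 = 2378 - 9809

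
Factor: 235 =5^1*47^1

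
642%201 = 39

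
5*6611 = 33055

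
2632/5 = 2632/5  =  526.40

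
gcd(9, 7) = 1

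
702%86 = 14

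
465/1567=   465/1567 = 0.30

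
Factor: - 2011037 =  - 7^1 * 287291^1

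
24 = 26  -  2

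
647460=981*660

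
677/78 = 8+53/78=8.68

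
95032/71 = 1338 + 34/71=1338.48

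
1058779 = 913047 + 145732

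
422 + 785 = 1207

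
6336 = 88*72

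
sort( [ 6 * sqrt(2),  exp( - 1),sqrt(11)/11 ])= [sqrt( 11) /11,exp( - 1),6*sqrt( 2)]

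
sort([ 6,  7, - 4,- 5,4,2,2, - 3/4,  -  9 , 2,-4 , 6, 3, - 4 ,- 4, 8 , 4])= [ - 9,-5, - 4, - 4, - 4,- 4,-3/4,2,2,2,3,4 , 4,6,6, 7,8] 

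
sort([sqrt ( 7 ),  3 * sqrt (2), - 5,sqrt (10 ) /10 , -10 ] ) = [ - 10 , - 5, sqrt( 10 )/10, sqrt( 7 ), 3* sqrt(2) ] 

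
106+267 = 373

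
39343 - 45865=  - 6522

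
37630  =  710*53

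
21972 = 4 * 5493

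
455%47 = 32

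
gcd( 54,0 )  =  54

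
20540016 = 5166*3976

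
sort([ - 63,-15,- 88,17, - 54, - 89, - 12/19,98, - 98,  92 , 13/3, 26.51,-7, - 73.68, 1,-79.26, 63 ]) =[ - 98, - 89, - 88, - 79.26, - 73.68, - 63, - 54, - 15, - 7, - 12/19,1,13/3,17,26.51, 63,92, 98]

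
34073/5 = 6814 + 3/5 = 6814.60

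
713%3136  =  713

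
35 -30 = 5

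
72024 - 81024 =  - 9000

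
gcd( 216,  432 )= 216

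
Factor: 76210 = 2^1*5^1*7621^1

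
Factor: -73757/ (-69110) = 2^( - 1)*5^( - 1) * 6911^( - 1)*73757^1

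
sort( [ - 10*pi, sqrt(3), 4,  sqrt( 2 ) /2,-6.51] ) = [ - 10 * pi, - 6.51,  sqrt(  2 )/2,sqrt( 3 ), 4]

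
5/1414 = 5/1414 =0.00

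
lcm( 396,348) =11484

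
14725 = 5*2945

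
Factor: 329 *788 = 2^2*7^1*47^1*197^1  =  259252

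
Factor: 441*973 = 429093 = 3^2 *7^3*139^1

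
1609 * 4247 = 6833423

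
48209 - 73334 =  - 25125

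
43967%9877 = 4459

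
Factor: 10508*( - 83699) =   -  879509092 = -2^2*7^1 *11^1*37^1* 71^1*1087^1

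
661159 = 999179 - 338020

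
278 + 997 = 1275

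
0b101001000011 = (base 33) 2dk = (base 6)20055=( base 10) 2627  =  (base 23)4m5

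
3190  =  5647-2457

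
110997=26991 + 84006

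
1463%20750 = 1463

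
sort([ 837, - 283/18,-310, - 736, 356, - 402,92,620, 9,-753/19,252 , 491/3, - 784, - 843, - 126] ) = [- 843,- 784,  -  736, -402, - 310  , - 126, - 753/19  , - 283/18,9,92, 491/3,252,356, 620,837] 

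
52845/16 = 52845/16 = 3302.81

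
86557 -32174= 54383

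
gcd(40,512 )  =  8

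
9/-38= -9/38 = - 0.24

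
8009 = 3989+4020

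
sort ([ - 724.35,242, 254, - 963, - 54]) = [ - 963, - 724.35, - 54,  242 , 254]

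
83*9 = 747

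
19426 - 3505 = 15921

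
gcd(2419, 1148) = 41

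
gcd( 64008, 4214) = 14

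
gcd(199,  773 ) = 1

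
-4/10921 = -4/10921 = -0.00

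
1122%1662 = 1122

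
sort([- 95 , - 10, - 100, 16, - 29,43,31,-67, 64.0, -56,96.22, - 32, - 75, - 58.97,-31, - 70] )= [ - 100, - 95,-75,-70, - 67, - 58.97,  -  56  , - 32, - 31,  -  29, - 10, 16,31,43, 64.0,96.22] 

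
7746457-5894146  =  1852311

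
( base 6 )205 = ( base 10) 77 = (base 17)49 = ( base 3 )2212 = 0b1001101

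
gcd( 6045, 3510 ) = 195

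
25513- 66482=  - 40969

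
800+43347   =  44147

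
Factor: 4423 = 4423^1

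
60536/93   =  60536/93 = 650.92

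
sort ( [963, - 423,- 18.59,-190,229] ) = [- 423, - 190, - 18.59,229, 963] 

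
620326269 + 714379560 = 1334705829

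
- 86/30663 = -86/30663 = - 0.00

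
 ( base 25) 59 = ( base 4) 2012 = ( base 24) 5E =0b10000110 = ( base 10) 134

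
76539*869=66512391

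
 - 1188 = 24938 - 26126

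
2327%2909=2327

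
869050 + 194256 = 1063306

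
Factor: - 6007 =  - 6007^1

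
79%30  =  19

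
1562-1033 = 529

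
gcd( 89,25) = 1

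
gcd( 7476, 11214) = 3738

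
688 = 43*16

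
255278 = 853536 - 598258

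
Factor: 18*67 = 2^1*3^2*67^1 = 1206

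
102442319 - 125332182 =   -  22889863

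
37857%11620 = 2997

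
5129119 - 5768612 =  - 639493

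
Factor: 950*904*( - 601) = -516138800 = -2^4*5^2*19^1 *113^1*601^1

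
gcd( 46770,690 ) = 30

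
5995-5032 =963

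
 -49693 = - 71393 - -21700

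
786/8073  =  262/2691 =0.10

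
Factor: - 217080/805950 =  - 2^2 *5^( - 1)*67^1*199^( - 1) = - 268/995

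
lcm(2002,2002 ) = 2002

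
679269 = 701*969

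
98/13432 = 49/6716 = 0.01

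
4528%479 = 217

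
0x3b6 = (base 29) 13m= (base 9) 1265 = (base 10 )950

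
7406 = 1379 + 6027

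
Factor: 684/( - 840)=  - 57/70 = - 2^( - 1)* 3^1*5^ ( - 1)*7^( - 1)*19^1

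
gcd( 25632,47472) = 48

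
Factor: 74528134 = 2^1  *971^1*38377^1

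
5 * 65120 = 325600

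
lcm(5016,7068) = 155496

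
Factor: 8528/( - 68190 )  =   - 4264/34095 = - 2^3*3^( - 1)*5^( - 1 )*13^1 * 41^1 * 2273^( - 1) 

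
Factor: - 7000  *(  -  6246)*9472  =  414134784000 = 2^12*3^2*5^3 *7^1*37^1 * 347^1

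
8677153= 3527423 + 5149730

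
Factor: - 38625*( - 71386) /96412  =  1378642125/48206  =  2^( - 1)*3^1*5^3 * 7^1*103^1*5099^1*24103^( - 1 )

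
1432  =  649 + 783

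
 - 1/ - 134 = 1/134=0.01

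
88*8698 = 765424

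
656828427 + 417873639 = 1074702066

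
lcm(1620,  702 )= 21060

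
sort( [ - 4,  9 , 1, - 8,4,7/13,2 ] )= [ - 8, - 4,7/13, 1,2,4,9 ]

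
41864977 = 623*67199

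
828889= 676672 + 152217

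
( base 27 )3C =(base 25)3i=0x5D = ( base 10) 93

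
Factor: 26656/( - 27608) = -2^2*7^1*29^ (  -  1) = - 28/29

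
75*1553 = 116475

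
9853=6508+3345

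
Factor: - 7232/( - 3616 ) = 2^1  =  2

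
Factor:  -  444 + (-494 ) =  - 2^1*7^1*67^1 = -938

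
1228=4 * 307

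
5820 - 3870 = 1950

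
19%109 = 19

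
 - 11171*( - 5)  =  55855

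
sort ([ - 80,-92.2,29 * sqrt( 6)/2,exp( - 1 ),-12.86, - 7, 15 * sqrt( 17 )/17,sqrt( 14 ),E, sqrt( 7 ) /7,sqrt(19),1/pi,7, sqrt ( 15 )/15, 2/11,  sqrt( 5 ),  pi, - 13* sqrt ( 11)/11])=[ - 92.2, - 80, - 12.86,- 7, - 13*sqrt (11)/11,2/11, sqrt (15 )/15,1/pi, exp( - 1),sqrt ( 7)/7, sqrt( 5),E,  pi,15 * sqrt ( 17 )/17,sqrt(14 ),sqrt( 19 ),7, 29*sqrt(6 )/2 ] 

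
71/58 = 1 + 13/58 = 1.22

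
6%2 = 0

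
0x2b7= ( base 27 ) pk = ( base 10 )695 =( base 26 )10j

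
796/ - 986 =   -  1 + 95/493 = -0.81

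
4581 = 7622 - 3041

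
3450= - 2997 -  - 6447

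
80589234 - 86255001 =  - 5665767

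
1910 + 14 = 1924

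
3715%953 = 856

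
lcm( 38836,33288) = 233016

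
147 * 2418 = 355446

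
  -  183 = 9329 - 9512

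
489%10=9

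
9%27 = 9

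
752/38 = 19 + 15/19 = 19.79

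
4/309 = 4/309  =  0.01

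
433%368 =65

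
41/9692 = 41/9692 = 0.00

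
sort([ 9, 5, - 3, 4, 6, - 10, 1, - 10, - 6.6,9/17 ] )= [ - 10,-10, - 6.6, - 3,  9/17, 1, 4, 5, 6,9]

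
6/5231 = 6/5231 = 0.00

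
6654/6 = 1109=1109.00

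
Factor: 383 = 383^1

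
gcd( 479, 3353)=479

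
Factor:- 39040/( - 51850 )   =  2^6*5^( -1)*17^( - 1) = 64/85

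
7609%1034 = 371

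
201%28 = 5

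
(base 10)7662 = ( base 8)16756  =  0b1110111101110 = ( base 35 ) 68W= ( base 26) B8I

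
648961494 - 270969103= 377992391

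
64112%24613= 14886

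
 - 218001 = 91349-309350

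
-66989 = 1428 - 68417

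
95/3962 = 95/3962 = 0.02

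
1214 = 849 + 365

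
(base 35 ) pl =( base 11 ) 745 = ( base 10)896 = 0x380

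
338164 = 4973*68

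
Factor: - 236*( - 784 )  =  2^6*7^2*59^1 = 185024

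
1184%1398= 1184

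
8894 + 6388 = 15282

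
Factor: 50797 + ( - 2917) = 47880 = 2^3*3^2*5^1*7^1*19^1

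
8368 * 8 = 66944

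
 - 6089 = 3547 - 9636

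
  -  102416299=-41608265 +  - 60808034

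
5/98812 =5/98812=0.00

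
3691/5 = 738 + 1/5 = 738.20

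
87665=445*197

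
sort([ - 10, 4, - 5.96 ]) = [ - 10 ,  -  5.96,4]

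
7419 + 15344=22763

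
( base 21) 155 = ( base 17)1F7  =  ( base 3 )202102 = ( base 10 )551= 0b1000100111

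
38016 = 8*4752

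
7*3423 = 23961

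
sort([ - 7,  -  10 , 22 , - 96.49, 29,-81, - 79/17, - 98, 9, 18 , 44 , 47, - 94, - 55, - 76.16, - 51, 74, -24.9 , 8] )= [ - 98,  -  96.49,-94, - 81, - 76.16, - 55, - 51, - 24.9,- 10,-7,  -  79/17, 8, 9,18, 22,29,44, 47,74 ] 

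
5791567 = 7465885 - 1674318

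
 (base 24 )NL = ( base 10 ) 573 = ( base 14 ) 2cd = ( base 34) gt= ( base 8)1075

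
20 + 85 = 105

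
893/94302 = 893/94302=0.01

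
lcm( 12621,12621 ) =12621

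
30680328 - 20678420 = 10001908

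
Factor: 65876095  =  5^1*37^1*97^1*3671^1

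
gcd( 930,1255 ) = 5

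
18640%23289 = 18640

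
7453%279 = 199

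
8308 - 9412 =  - 1104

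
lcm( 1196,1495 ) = 5980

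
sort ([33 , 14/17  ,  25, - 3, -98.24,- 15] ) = [ -98.24, - 15,  -  3, 14/17, 25,33 ] 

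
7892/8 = 986 + 1/2 = 986.50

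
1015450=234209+781241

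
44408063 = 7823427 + 36584636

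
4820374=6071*794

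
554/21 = 26 + 8/21 = 26.38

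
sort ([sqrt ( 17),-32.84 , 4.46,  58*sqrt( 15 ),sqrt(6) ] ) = [  -  32.84, sqrt( 6 ), sqrt ( 17 ), 4.46, 58*sqrt(15 )]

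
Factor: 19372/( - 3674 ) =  - 58/11 = - 2^1*11^( - 1 )* 29^1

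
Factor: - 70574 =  - 2^1 * 7^1*71^2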